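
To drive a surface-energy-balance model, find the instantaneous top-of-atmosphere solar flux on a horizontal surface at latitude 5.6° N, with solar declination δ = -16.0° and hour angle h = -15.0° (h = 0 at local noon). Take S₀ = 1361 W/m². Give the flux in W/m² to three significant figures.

cos θ_z = sin φ sin δ + cos φ cos δ cos h = -0.026897 + 0.924076 = 0.897179.
Flux = S₀ · cos θ_z = 1361 × 0.897179 = 1221 W/m².

1.22e+03 W/m²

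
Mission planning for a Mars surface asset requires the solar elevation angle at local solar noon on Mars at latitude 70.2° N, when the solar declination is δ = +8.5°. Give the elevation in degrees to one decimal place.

28.3°

At local noon the hour angle is zero, so the zenith angle equals |φ − δ| = |+70.2° − (+8.500°)| = 61.700°.
Elevation = 90° − 61.700° = 28.3°.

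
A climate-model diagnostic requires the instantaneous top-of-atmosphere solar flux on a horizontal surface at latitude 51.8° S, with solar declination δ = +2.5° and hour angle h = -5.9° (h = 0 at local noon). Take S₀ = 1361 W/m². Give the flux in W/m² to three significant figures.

cos θ_z = sin φ sin δ + cos φ cos δ cos h = -0.034279 + 0.614547 = 0.580268.
Flux = S₀ · cos θ_z = 1361 × 0.580268 = 789.7 W/m².

790 W/m²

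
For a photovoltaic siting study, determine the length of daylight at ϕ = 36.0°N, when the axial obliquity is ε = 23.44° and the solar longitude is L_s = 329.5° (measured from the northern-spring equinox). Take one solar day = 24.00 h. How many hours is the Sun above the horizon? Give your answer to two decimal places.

Solar declination: sin δ = sin ε · sin L_s = sin 23.44° × sin 329.5° = -0.20189, so δ = -11.648°.
cos h₀ = −tan ϕ · tan δ = −tan(+36.0°) × tan(-11.648°) = 0.1498, so h₀ = 1.4205 rad = 81.39°.
Daylight = 2h₀/(2π) × 24.00 h = (1.4205/π) × 24.00 = 10.85 h.

10.85 h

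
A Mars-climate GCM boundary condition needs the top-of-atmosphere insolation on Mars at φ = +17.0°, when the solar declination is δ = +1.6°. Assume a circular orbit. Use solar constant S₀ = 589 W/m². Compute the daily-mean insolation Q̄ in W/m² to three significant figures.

cos H₀ = −tan(+17.0°) tan(+1.600°) = -0.0085, H₀ = 1.5793 rad.
Bracket: H₀ sin φ sin δ + cos φ cos δ sin H₀ = 1.5793×0.29237×0.02792 + 0.95630×0.99961×0.99996 = 0.012892 + 0.955889 = 0.968781.
Q̄ = (S₀/π) × [bracket] = (589/π) × 0.968781 = 181.6 W/m².

Q̄ ≈ 182 W/m²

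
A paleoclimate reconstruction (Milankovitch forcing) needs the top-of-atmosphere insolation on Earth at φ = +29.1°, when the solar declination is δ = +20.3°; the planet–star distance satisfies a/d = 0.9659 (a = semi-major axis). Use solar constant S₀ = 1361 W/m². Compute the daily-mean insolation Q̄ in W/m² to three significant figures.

cos H₀ = −tan(+29.1°) tan(+20.300°) = -0.2059, H₀ = 1.7782 rad.
Bracket: H₀ sin φ sin δ + cos φ cos δ sin H₀ = 1.7782×0.48634×0.34694 + 0.87377×0.93789×0.97858 = 0.300037 + 0.801946 = 1.101983.
Inverse-square distance factor (a/d)² = 0.9659² = 0.932963.
Q̄ = (S₀/π) × 0.932963 × [bracket] = (1361/π) × 0.932963 × 1.101983 = 445.4 W/m².

Q̄ ≈ 445 W/m²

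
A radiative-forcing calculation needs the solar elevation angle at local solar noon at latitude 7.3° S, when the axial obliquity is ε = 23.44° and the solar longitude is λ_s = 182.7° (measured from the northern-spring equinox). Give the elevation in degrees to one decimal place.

83.8°

Solar declination: sin δ = sin ε · sin λ_s = sin 23.44° × sin 182.7° = -0.01874, so δ = -1.074°.
At local noon the hour angle is zero, so the zenith angle equals |φ − δ| = |-7.3° − (-1.074°)| = 6.226°.
Elevation = 90° − 6.226° = 83.8°.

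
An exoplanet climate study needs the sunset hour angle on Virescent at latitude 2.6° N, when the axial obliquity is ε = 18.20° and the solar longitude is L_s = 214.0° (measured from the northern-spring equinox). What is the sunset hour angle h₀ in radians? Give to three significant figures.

Solar declination: sin δ = sin ε · sin L_s = sin 18.20° × sin 214.0° = -0.17466, so δ = -10.059°.
cos h₀ = −tan ϕ · tan δ = −tan(+2.6°) × tan(-10.059°) = 0.0081, so h₀ = 1.5627 rad = 89.54°.

h₀ = 1.56 rad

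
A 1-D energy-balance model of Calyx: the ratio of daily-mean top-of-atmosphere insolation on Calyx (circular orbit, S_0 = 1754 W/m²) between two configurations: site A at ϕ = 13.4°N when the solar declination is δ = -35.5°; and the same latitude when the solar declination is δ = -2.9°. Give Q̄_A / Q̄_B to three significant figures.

— Configuration A (ϕ=+13.4°):
cos h₀ = −tan(+13.4°) tan(-35.500°) = 0.1699, h₀ = 1.4000 rad.
Bracket: h₀ sin ϕ sin δ + cos ϕ cos δ sin h₀ = 1.4000×0.23175×-0.58070 + 0.97278×0.81412×0.98546 = -0.188408 + 0.780445 = 0.592037.
Q̄ = (S_0/π) × [bracket] = (1754/π) × 0.592037 = 330.54 W/m².
— Configuration B (ϕ=+13.4°):
cos h₀ = −tan(+13.4°) tan(-2.900°) = 0.0121, h₀ = 1.5587 rad.
Bracket: h₀ sin ϕ sin δ + cos ϕ cos δ sin h₀ = 1.5587×0.23175×-0.05059 + 0.97278×0.99872×0.99993 = -0.018275 + 0.971467 = 0.953192.
Q̄ = (S_0/π) × [bracket] = (1754/π) × 0.953192 = 532.18 W/m².
Ratio Q̄_A / Q̄_B = 330.54 / 532.18 = 0.6211.

Q̄_A / Q̄_B ≈ 0.621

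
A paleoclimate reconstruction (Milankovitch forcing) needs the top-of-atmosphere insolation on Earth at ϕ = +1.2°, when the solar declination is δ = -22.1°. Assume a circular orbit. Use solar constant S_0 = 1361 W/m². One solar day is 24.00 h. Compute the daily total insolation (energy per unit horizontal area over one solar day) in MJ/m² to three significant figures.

34.2 MJ/m²

cos h₀ = −tan(+1.2°) tan(-22.100°) = 0.0085, h₀ = 1.5623 rad.
Bracket: h₀ sin ϕ sin δ + cos ϕ cos δ sin h₀ = 1.5623×0.02094×-0.37622 + 0.99978×0.92653×0.99996 = -0.012308 + 0.926289 = 0.913981.
Q̄ = (S_0/π) × [bracket] = (1361/π) × 0.913981 = 395.95 W/m².
Daily total = Q̄ × 24.00 h × 3600 s/h = 395.95 × 24.00 × 3600 / 10⁶ = 34.21 MJ/m².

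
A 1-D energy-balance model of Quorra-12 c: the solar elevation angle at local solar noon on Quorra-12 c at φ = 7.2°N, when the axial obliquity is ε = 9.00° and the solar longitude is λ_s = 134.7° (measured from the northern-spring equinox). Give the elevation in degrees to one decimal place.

89.2°

Solar declination: sin δ = sin ε · sin λ_s = sin 9.00° × sin 134.7° = 0.11119, so δ = +6.384°.
At local noon the hour angle is zero, so the zenith angle equals |φ − δ| = |+7.2° − (+6.384°)| = 0.816°.
Elevation = 90° − 0.816° = 89.2°.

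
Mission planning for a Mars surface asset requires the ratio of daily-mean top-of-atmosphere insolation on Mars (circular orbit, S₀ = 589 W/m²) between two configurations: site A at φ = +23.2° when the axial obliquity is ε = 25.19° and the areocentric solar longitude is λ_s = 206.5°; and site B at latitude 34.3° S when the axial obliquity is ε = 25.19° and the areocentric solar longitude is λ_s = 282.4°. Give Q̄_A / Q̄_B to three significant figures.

— Configuration A (φ=+23.2°):
sin δ = sin 25.19° × sin 206.5° = -0.18991, so δ = -10.948°.
cos H₀ = −tan(+23.2°) tan(-10.948°) = 0.0829, H₀ = 1.4878 rad.
Bracket: H₀ sin φ sin δ + cos φ cos δ sin H₀ = 1.4878×0.39394×-0.18991 + 0.91914×0.98180×0.99656 = -0.111307 + 0.899307 = 0.788000.
Q̄ = (S₀/π) × [bracket] = (589/π) × 0.788000 = 147.74 W/m².
— Configuration B (φ=-34.3°):
sin δ = sin 25.19° × sin 282.4° = -0.41569, so δ = -24.563°.
cos H₀ = −tan(-34.3°) tan(-24.563°) = -0.3118, H₀ = 1.8879 rad.
Bracket: H₀ sin φ sin δ + cos φ cos δ sin H₀ = 1.8879×-0.56353×-0.41569 + 0.82610×0.90951×0.95015 = 0.442248 + 0.713892 = 1.156140.
Q̄ = (S₀/π) × [bracket] = (589/π) × 1.156140 = 216.76 W/m².
Ratio Q̄_A / Q̄_B = 147.74 / 216.76 = 0.6816.

Q̄_A / Q̄_B ≈ 0.682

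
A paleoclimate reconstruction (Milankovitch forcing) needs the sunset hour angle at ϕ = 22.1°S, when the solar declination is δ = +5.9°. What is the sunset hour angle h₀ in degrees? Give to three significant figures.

h₀ = 87.6°

cos h₀ = −tan ϕ · tan δ = −tan(-22.1°) × tan(+5.900°) = 0.0420, so h₀ = 1.5288 rad = 87.60°.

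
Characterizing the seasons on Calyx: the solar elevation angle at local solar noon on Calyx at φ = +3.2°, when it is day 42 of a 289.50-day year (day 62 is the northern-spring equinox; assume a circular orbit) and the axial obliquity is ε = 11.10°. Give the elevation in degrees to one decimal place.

Solar longitude: λ_s = 360° × (42 − 62)/289.50 = -24.870°, i.e. -24.870° + 360° = 335.130°.
sin δ = sin 11.10° × sin 335.130° = -0.08097, so δ = -4.644°.
At local noon the hour angle is zero, so the zenith angle equals |φ − δ| = |+3.2° − (-4.644°)| = 7.844°.
Elevation = 90° − 7.844° = 82.2°.

82.2°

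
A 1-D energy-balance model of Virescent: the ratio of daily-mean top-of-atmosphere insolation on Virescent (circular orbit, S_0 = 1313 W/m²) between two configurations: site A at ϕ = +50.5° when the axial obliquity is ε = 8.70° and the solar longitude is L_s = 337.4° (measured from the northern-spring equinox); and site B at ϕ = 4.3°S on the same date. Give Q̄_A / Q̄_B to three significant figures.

Q̄_A / Q̄_B ≈ 0.565

— Configuration A (ϕ=+50.5°):
Solar declination: sin δ = sin ε · sin L_s = sin 8.70° × sin 337.4° = -0.05813, so δ = -3.332°.
cos h₀ = −tan(+50.5°) tan(-3.332°) = 0.0706, h₀ = 1.5001 rad.
Bracket: h₀ sin ϕ sin δ + cos ϕ cos δ sin h₀ = 1.5001×0.77162×-0.05813 + 0.63608×0.99831×0.99750 = -0.067286 + 0.633418 = 0.566132.
Q̄ = (S_0/π) × [bracket] = (1313/π) × 0.566132 = 236.61 W/m².
— Configuration B (ϕ=-4.3°):
cos h₀ = −tan(-4.3°) tan(-3.332°) = -0.0044, h₀ = 1.5752 rad.
Bracket: h₀ sin ϕ sin δ + cos ϕ cos δ sin h₀ = 1.5752×-0.07498×-0.05813 + 0.99719×0.99831×0.99999 = 0.006866 + 0.995495 = 1.002361.
Q̄ = (S_0/π) × [bracket] = (1313/π) × 1.002361 = 418.93 W/m².
Ratio Q̄_A / Q̄_B = 236.61 / 418.93 = 0.5648.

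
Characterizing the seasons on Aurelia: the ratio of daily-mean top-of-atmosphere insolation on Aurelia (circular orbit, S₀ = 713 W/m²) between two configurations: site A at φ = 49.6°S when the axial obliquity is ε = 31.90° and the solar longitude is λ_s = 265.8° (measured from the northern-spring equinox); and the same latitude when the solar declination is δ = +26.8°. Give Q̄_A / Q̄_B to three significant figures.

Q̄_A / Q̄_B ≈ 9.25

— Configuration A (φ=-49.6°):
Solar declination: sin δ = sin ε · sin λ_s = sin 31.90° × sin 265.8° = -0.52702, so δ = -31.804°.
cos H₀ = −tan(-49.6°) tan(-31.804°) = -0.7286, H₀ = 2.3871 rad.
Bracket: H₀ sin φ sin δ + cos φ cos δ sin H₀ = 2.3871×-0.76154×-0.52702 + 0.64812×0.84985×0.68489 = 0.958055 + 0.377241 = 1.335296.
Q̄ = (S₀/π) × [bracket] = (713/π) × 1.335296 = 303.05 W/m².
— Configuration B (φ=-49.6°):
cos H₀ = −tan(-49.6°) tan(+26.800°) = 0.5935, H₀ = 0.9354 rad.
Bracket: H₀ sin φ sin δ + cos φ cos δ sin H₀ = 0.9354×-0.76154×0.45088 + 0.64812×0.89259×0.80481 = -0.321182 + 0.465587 = 0.144405.
Q̄ = (S₀/π) × [bracket] = (713/π) × 0.144405 = 32.773 W/m².
Ratio Q̄_A / Q̄_B = 303.05 / 32.773 = 9.247.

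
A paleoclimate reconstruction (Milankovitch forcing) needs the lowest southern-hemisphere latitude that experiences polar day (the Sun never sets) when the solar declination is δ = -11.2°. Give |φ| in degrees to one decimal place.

Polar day requires cos H₀ = −tan φ tan δ ≤ −1, i.e. tan φ tan δ ≥ 1.
The boundary is |tan φ| · |tan δ| = 1, so |φ| = 90° − |δ| = 90° − 11.2° = 78.8° in the southern hemisphere.

|φ| = 78.8°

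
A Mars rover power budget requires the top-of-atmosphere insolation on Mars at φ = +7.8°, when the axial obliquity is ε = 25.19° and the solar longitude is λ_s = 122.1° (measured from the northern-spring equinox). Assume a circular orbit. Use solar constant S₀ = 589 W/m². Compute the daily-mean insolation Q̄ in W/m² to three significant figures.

Solar declination: sin δ = sin ε · sin λ_s = sin 25.19° × sin 122.1° = 0.36055, so δ = +21.134°.
cos H₀ = −tan(+7.8°) tan(+21.134°) = -0.0530, H₀ = 1.6238 rad.
Bracket: H₀ sin φ sin δ + cos φ cos δ sin H₀ = 1.6238×0.13572×0.36055 + 0.99075×0.93274×0.99860 = 0.079459 + 0.922818 = 1.002277.
Q̄ = (S₀/π) × [bracket] = (589/π) × 1.002277 = 187.9 W/m².

Q̄ ≈ 188 W/m²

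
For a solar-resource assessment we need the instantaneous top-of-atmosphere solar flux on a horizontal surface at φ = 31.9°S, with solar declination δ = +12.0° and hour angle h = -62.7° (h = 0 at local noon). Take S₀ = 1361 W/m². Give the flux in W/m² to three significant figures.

cos θ_z = sin φ sin δ + cos φ cos δ cos h = -0.109869 + 0.380872 = 0.271003.
Flux = S₀ · cos θ_z = 1361 × 0.271003 = 368.8 W/m².

369 W/m²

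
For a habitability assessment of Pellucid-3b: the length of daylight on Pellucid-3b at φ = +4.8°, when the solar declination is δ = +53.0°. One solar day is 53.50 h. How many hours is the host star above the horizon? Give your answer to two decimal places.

28.65 h

cos H₀ = −tan φ · tan δ = −tan(+4.8°) × tan(+53.000°) = -0.1114, so H₀ = 1.6825 rad = 96.40°.
Daylight = 2H₀/(2π) × 53.50 h = (1.6825/π) × 53.50 = 28.65 h.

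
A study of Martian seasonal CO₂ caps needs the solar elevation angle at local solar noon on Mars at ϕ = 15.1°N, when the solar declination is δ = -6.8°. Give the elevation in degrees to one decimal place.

68.1°

At local noon the hour angle is zero, so the zenith angle equals |ϕ − δ| = |+15.1° − (-6.800°)| = 21.900°.
Elevation = 90° − 21.900° = 68.1°.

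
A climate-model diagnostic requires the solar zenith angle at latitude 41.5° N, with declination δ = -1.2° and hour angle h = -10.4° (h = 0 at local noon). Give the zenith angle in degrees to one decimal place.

θ_z = 43.7°

cos θ_z = sin ϕ sin δ + cos ϕ cos δ cos h = -0.013877 + 0.736490 = 0.722613.
θ_z = arccos(0.722613) = 43.7°.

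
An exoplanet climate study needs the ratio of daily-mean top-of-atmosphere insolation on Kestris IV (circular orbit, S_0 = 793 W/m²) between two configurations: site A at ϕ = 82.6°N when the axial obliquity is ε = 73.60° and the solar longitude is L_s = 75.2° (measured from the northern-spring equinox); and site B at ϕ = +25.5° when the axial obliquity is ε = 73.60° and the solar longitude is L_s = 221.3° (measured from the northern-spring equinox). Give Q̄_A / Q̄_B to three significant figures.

— Configuration A (ϕ=+82.6°):
Solar declination: sin δ = sin ε · sin L_s = sin 73.60° × sin 75.2° = 0.92749, so δ = +68.046°.
cos h₀ = −tan(+82.6°) tan(+68.046°) = -19.1017 ≤ −1 ⇒ polar day, h₀ = π.
Bracket: h₀ sin ϕ sin δ + cos ϕ cos δ sin h₀ = 3.1416×0.99167×0.92749 + 0.12880×0.37385×0.00000 = 2.889531 + 0.000000 = 2.889531.
Q̄ = (S_0/π) × [bracket] = (793/π) × 2.889531 = 729.37 W/m².
— Configuration B (ϕ=+25.5°):
Solar declination: sin δ = sin ε · sin L_s = sin 73.60° × sin 221.3° = -0.63315, so δ = -39.283°.
cos h₀ = −tan(+25.5°) tan(-39.283°) = 0.3902, h₀ = 1.1700 rad.
Bracket: h₀ sin ϕ sin δ + cos ϕ cos δ sin h₀ = 1.1700×0.43051×-0.63315 + 0.90259×0.77403×0.92075 = -0.318916 + 0.643265 = 0.324349.
Q̄ = (S_0/π) × [bracket] = (793/π) × 0.324349 = 81.872 W/m².
Ratio Q̄_A / Q̄_B = 729.37 / 81.872 = 8.909.

Q̄_A / Q̄_B ≈ 8.91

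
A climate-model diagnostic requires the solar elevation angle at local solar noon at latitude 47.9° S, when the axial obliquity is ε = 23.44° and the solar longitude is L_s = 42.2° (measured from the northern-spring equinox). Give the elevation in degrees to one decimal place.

Solar declination: sin δ = sin ε · sin L_s = sin 23.44° × sin 42.2° = 0.26720, so δ = +15.498°.
At local noon the hour angle is zero, so the zenith angle equals |ϕ − δ| = |-47.9° − (+15.498°)| = 63.398°.
Elevation = 90° − 63.398° = 26.6°.

26.6°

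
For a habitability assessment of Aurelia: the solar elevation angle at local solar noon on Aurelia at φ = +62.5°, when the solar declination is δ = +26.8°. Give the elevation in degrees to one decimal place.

At local noon the hour angle is zero, so the zenith angle equals |φ − δ| = |+62.5° − (+26.800°)| = 35.700°.
Elevation = 90° − 35.700° = 54.3°.

54.3°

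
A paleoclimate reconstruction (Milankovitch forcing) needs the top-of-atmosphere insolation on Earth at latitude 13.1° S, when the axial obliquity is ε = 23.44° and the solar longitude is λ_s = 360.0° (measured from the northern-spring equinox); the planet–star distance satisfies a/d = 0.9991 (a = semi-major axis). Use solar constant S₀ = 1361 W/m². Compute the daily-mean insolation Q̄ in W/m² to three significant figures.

Q̄ ≈ 421 W/m²

Solar declination: sin δ = sin ε · sin λ_s = sin 23.44° × sin 360.0° = -0.00000, so δ = -0.000°.
cos H₀ = −tan(-13.1°) tan(-0.000°) = -0.0000, H₀ = 1.5708 rad.
Bracket: H₀ sin φ sin δ + cos φ cos δ sin H₀ = 1.5708×-0.22665×-0.00000 + 0.97398×1.00000×1.00000 = 0.000000 + 0.973980 = 0.973980.
Inverse-square distance factor (a/d)² = 0.9991² = 0.998201.
Q̄ = (S₀/π) × 0.998201 × [bracket] = (1361/π) × 0.998201 × 0.973980 = 421.2 W/m².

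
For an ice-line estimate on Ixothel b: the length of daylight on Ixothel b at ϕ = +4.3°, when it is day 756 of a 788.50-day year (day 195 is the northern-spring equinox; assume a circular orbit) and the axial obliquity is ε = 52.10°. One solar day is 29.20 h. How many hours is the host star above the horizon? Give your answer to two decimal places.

Solar longitude: L_s = 360° × (756 − 195)/788.50 = 256.132°.
sin δ = sin 52.10° × sin 256.132° = -0.76608, so δ = -50.003°.
cos h₀ = −tan ϕ · tan δ = −tan(+4.3°) × tan(-50.003°) = 0.0896, so h₀ = 1.4811 rad = 84.86°.
Daylight = 2h₀/(2π) × 29.20 h = (1.4811/π) × 29.20 = 13.77 h.

13.77 h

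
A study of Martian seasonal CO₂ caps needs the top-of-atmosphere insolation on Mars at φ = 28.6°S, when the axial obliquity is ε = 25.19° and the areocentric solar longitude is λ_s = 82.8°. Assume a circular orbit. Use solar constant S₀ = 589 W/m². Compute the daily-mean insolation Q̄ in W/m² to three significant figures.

Q̄ ≈ 94.5 W/m²

sin δ = sin 25.19° × sin 82.8° = 0.42227, so δ = +24.978°.
cos H₀ = −tan(-28.6°) tan(+24.978°) = 0.2540, H₀ = 1.3140 rad.
Bracket: H₀ sin φ sin δ + cos φ cos δ sin H₀ = 1.3140×-0.47869×0.42227 + 0.87798×0.90647×0.96721 = -0.265607 + 0.769766 = 0.504159.
Q̄ = (S₀/π) × [bracket] = (589/π) × 0.504159 = 94.52 W/m².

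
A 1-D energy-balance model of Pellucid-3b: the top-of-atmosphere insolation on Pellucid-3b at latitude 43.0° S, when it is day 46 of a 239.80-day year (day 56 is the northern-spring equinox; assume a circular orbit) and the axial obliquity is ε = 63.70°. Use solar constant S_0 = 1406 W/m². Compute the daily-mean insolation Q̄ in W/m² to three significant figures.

Solar longitude: L_s = 360° × (46 − 56)/239.80 = -15.013°, i.e. -15.013° + 360° = 344.987°.
sin δ = sin 63.70° × sin 344.987° = -0.23222, so δ = -13.428°.
cos h₀ = −tan(-43.0°) tan(-13.428°) = -0.2226, h₀ = 1.7953 rad.
Bracket: h₀ sin ϕ sin δ + cos ϕ cos δ sin h₀ = 1.7953×-0.68200×-0.23222 + 0.73135×0.97266×0.97490 = 0.284329 + 0.693500 = 0.977829.
Q̄ = (S_0/π) × [bracket] = (1406/π) × 0.977829 = 437.6 W/m².

Q̄ ≈ 438 W/m²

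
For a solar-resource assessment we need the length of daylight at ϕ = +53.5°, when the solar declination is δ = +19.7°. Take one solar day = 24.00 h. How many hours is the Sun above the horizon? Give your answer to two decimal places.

15.86 h

cos h₀ = −tan ϕ · tan δ = −tan(+53.5°) × tan(+19.700°) = -0.4839, so h₀ = 2.0759 rad = 118.94°.
Daylight = 2h₀/(2π) × 24.00 h = (2.0759/π) × 24.00 = 15.86 h.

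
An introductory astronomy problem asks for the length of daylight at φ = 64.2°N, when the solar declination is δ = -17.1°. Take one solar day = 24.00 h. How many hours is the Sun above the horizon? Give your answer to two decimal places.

6.73 h

cos H₀ = −tan φ · tan δ = −tan(+64.2°) × tan(-17.100°) = 0.6364, so H₀ = 0.8810 rad = 50.48°.
Daylight = 2H₀/(2π) × 24.00 h = (0.8810/π) × 24.00 = 6.73 h.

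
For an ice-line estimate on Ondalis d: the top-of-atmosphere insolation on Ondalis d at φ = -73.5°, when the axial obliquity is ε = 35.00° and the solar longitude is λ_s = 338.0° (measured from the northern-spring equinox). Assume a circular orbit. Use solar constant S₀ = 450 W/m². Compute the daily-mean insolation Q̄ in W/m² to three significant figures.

Q̄ ≈ 97.7 W/m²

Solar declination: sin δ = sin ε · sin λ_s = sin 35.00° × sin 338.0° = -0.21487, so δ = -12.408°.
cos H₀ = −tan(-73.5°) tan(-12.408°) = -0.7427, H₀ = 2.4079 rad.
Bracket: H₀ sin φ sin δ + cos φ cos δ sin H₀ = 2.4079×-0.95882×-0.21487 + 0.28402×0.97664×0.66960 = 0.496080 + 0.185737 = 0.681817.
Q̄ = (S₀/π) × [bracket] = (450/π) × 0.681817 = 97.66 W/m².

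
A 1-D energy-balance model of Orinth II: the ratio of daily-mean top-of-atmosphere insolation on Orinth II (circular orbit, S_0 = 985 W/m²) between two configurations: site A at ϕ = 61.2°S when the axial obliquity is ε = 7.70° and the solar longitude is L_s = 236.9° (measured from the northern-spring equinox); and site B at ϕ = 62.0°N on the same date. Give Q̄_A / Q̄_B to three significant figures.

Q̄_A / Q̄_B ≈ 2.00

— Configuration A (ϕ=-61.2°):
Solar declination: sin δ = sin ε · sin L_s = sin 7.70° × sin 236.9° = -0.11224, so δ = -6.445°.
cos h₀ = −tan(-61.2°) tan(-6.445°) = -0.2055, h₀ = 1.7777 rad.
Bracket: h₀ sin ϕ sin δ + cos ϕ cos δ sin h₀ = 1.7777×-0.87631×-0.11224 + 0.48175×0.99368×0.97866 = 0.174849 + 0.468490 = 0.643339.
Q̄ = (S_0/π) × [bracket] = (985/π) × 0.643339 = 201.71 W/m².
— Configuration B (ϕ=+62.0°):
cos h₀ = −tan(+62.0°) tan(-6.445°) = 0.2124, h₀ = 1.3567 rad.
Bracket: h₀ sin ϕ sin δ + cos ϕ cos δ sin h₀ = 1.3567×0.88295×-0.11224 + 0.46947×0.99368×0.97717 = -0.134452 + 0.455853 = 0.321401.
Q̄ = (S_0/π) × [bracket] = (985/π) × 0.321401 = 100.77 W/m².
Ratio Q̄_A / Q̄_B = 201.71 / 100.77 = 2.002.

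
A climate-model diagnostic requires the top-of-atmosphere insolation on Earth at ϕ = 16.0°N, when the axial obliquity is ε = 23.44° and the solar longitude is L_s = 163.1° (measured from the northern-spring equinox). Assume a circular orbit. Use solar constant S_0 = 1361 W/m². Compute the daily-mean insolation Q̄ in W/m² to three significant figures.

Solar declination: sin δ = sin ε · sin L_s = sin 23.44° × sin 163.1° = 0.11564, so δ = +6.640°.
cos h₀ = −tan(+16.0°) tan(+6.640°) = -0.0334, h₀ = 1.6042 rad.
Bracket: h₀ sin ϕ sin δ + cos ϕ cos δ sin h₀ = 1.6042×0.27564×0.11564 + 0.96126×0.99329×0.99944 = 0.051134 + 0.954275 = 1.005409.
Q̄ = (S_0/π) × [bracket] = (1361/π) × 1.005409 = 435.6 W/m².

Q̄ ≈ 436 W/m²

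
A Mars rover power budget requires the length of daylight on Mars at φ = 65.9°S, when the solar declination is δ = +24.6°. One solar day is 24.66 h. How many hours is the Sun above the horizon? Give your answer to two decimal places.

cos H₀ = −tan φ · tan δ = 1.0235 ≥ 1, so the Sun never rises (polar night) and H₀ = 0.
Daylight = 2H₀/(2π) × 24.66 h = (0.0000/π) × 24.66 = 0.00 h.

0.00 h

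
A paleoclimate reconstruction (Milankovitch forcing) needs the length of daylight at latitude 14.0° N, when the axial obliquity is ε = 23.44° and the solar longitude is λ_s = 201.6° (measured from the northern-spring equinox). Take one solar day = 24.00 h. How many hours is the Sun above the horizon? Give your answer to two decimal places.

11.72 h

Solar declination: sin δ = sin ε · sin λ_s = sin 23.44° × sin 201.6° = -0.14644, so δ = -8.420°.
cos H₀ = −tan φ · tan δ = −tan(+14.0°) × tan(-8.420°) = 0.0369, so H₀ = 1.5339 rad = 87.88°.
Daylight = 2H₀/(2π) × 24.00 h = (1.5339/π) × 24.00 = 11.72 h.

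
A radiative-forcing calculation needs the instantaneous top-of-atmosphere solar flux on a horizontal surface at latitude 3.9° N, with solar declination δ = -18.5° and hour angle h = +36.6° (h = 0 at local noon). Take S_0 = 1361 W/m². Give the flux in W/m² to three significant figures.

cos θ_z = sin ϕ sin δ + cos ϕ cos δ cos h = -0.021582 + 0.759568 = 0.737986.
Flux = S_0 · cos θ_z = 1361 × 0.737986 = 1004 W/m².

1.00e+03 W/m²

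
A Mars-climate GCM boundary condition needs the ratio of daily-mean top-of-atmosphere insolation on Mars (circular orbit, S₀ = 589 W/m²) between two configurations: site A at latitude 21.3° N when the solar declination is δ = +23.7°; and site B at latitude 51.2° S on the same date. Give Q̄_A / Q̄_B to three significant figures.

— Configuration A (φ=+21.3°):
cos H₀ = −tan(+21.3°) tan(+23.700°) = -0.1711, H₀ = 1.7428 rad.
Bracket: H₀ sin φ sin δ + cos φ cos δ sin H₀ = 1.7428×0.36325×0.40195 + 0.93169×0.91566×0.98525 = 0.254463 + 0.840528 = 1.094991.
Q̄ = (S₀/π) × [bracket] = (589/π) × 1.094991 = 205.29 W/m².
— Configuration B (φ=-51.2°):
cos H₀ = −tan(-51.2°) tan(+23.700°) = 0.5460, H₀ = 0.9933 rad.
Bracket: H₀ sin φ sin δ + cos φ cos δ sin H₀ = 0.9933×-0.77934×0.40195 + 0.62660×0.91566×0.83781 = -0.311157 + 0.480696 = 0.169539.
Q̄ = (S₀/π) × [bracket] = (589/π) × 0.169539 = 31.786 W/m².
Ratio Q̄_A / Q̄_B = 205.29 / 31.786 = 6.459.

Q̄_A / Q̄_B ≈ 6.46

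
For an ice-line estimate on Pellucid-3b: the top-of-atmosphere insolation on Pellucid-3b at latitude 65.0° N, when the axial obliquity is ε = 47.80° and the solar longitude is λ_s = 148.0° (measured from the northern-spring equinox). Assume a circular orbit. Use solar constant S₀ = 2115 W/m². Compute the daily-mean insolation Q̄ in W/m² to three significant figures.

Q̄ ≈ 759 W/m²

Solar declination: sin δ = sin ε · sin λ_s = sin 47.80° × sin 148.0° = 0.39257, so δ = +23.114°.
cos H₀ = −tan(+65.0°) tan(+23.114°) = -0.9153, H₀ = 2.7272 rad.
Bracket: H₀ sin φ sin δ + cos φ cos δ sin H₀ = 2.7272×0.90631×0.39257 + 0.42262×0.91972×0.40268 = 0.970311 + 0.156519 = 1.126830.
Q̄ = (S₀/π) × [bracket] = (2115/π) × 1.126830 = 758.6 W/m².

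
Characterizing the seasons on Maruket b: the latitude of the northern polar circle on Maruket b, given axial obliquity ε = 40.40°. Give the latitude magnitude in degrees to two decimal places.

The polar circle is the lowest latitude that experiences at least one full rotation of continuous daylight at the northern-summer solstice; it lies at |ϕ| = 90° − ε = 90° − 40.40° = 49.60°.

49.60°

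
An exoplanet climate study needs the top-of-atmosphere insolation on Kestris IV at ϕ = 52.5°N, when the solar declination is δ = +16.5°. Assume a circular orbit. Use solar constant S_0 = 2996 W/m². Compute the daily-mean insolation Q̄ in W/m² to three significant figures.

Q̄ ≈ 936 W/m²

cos h₀ = −tan(+52.5°) tan(+16.500°) = -0.3860, h₀ = 1.9671 rad.
Bracket: h₀ sin ϕ sin δ + cos ϕ cos δ sin h₀ = 1.9671×0.79335×0.28402 + 0.60876×0.95882×0.92248 = 0.443241 + 0.538444 = 0.981685.
Q̄ = (S_0/π) × [bracket] = (2996/π) × 0.981685 = 936.2 W/m².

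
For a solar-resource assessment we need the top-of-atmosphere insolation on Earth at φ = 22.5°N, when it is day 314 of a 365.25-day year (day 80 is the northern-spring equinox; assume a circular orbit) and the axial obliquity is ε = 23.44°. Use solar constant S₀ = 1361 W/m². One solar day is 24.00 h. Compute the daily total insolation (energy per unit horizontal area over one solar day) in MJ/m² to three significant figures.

Solar longitude: λ_s = 360° × (314 − 80)/365.25 = 230.637°.
sin δ = sin 23.44° × sin 230.637° = -0.30755, so δ = -17.911°.
cos H₀ = −tan(+22.5°) tan(-17.911°) = 0.1339, H₀ = 1.4365 rad.
Bracket: H₀ sin φ sin δ + cos φ cos δ sin H₀ = 1.4365×0.38268×-0.30755 + 0.92388×0.95153×0.99100 = -0.169066 + 0.871188 = 0.702122.
Q̄ = (S₀/π) × [bracket] = (1361/π) × 0.702122 = 304.17 W/m².
Daily total = Q̄ × 24.00 h × 3600 s/h = 304.17 × 24.00 × 3600 / 10⁶ = 26.28 MJ/m².

26.3 MJ/m²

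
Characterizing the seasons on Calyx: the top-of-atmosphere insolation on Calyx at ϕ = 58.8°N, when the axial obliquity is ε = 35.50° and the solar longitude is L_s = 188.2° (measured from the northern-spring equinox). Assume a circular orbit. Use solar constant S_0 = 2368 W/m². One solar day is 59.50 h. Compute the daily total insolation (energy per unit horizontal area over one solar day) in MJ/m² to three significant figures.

Solar declination: sin δ = sin ε · sin L_s = sin 35.50° × sin 188.2° = -0.08283, so δ = -4.751°.
cos h₀ = −tan(+58.8°) tan(-4.751°) = 0.1372, h₀ = 1.4331 rad.
Bracket: h₀ sin ϕ sin δ + cos ϕ cos δ sin h₀ = 1.4331×0.85536×-0.08283 + 0.51803×0.99656×0.99054 = -0.101534 + 0.511364 = 0.409830.
Q̄ = (S_0/π) × [bracket] = (2368/π) × 0.409830 = 308.91 W/m².
Daily total = Q̄ × 59.50 h × 3600 s/h = 308.91 × 59.50 × 3600 / 10⁶ = 66.17 MJ/m².

66.2 MJ/m²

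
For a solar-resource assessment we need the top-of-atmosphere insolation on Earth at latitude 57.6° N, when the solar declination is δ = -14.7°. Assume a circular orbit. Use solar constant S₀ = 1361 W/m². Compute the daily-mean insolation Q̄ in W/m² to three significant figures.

cos H₀ = −tan(+57.6°) tan(-14.700°) = 0.4134, H₀ = 1.1446 rad.
Bracket: H₀ sin φ sin δ + cos φ cos δ sin H₀ = 1.1446×0.84433×-0.25376 + 0.53583×0.96727×0.91055 = -0.245239 + 0.471931 = 0.226692.
Q̄ = (S₀/π) × [bracket] = (1361/π) × 0.226692 = 98.21 W/m².

Q̄ ≈ 98.2 W/m²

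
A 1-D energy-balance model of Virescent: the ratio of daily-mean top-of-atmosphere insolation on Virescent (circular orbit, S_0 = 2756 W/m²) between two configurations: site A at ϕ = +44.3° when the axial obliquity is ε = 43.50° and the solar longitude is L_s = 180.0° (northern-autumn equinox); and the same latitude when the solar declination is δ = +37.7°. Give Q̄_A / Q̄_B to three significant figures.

Q̄_A / Q̄_B ≈ 0.508

— Configuration A (ϕ=+44.3°):
Solar declination: sin δ = sin ε · sin L_s = sin 43.50° × sin 180.0° = 0.00000, so δ = +0.000°.
cos h₀ = −tan(+44.3°) tan(+0.000°) = -0.0000, h₀ = 1.5708 rad.
Bracket: h₀ sin ϕ sin δ + cos ϕ cos δ sin h₀ = 1.5708×0.69842×0.00000 + 0.71569×1.00000×1.00000 = 0.000000 + 0.715690 = 0.715690.
Q̄ = (S_0/π) × [bracket] = (2756/π) × 0.715690 = 627.85 W/m².
— Configuration B (ϕ=+44.3°):
cos h₀ = −tan(+44.3°) tan(+37.700°) = -0.7542, h₀ = 2.4253 rad.
Bracket: h₀ sin ϕ sin δ + cos ϕ cos δ sin h₀ = 2.4253×0.69842×0.61153 + 0.71569×0.79122×0.65661 = 1.035857 + 0.371817 = 1.407674.
Q̄ = (S_0/π) × [bracket] = (2756/π) × 1.407674 = 1234.9 W/m².
Ratio Q̄_A / Q̄_B = 627.85 / 1234.9 = 0.5084.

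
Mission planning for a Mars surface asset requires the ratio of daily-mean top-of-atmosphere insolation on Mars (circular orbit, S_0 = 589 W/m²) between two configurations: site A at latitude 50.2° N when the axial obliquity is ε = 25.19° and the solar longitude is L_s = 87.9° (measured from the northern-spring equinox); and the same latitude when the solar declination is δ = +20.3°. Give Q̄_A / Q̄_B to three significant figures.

Q̄_A / Q̄_B ≈ 1.10

— Configuration A (ϕ=+50.2°):
Solar declination: sin δ = sin ε · sin L_s = sin 25.19° × sin 87.9° = 0.42534, so δ = +25.172°.
cos h₀ = −tan(+50.2°) tan(+25.172°) = -0.5641, h₀ = 2.1701 rad.
Bracket: h₀ sin ϕ sin δ + cos ϕ cos δ sin h₀ = 2.1701×0.76828×0.42534 + 0.64011×0.90504×0.82573 = 0.709146 + 0.478366 = 1.187512.
Q̄ = (S_0/π) × [bracket] = (589/π) × 1.187512 = 222.64 W/m².
— Configuration B (ϕ=+50.2°):
cos h₀ = −tan(+50.2°) tan(+20.300°) = -0.4440, h₀ = 2.0308 rad.
Bracket: h₀ sin ϕ sin δ + cos ϕ cos δ sin h₀ = 2.0308×0.76828×0.34694 + 0.64011×0.93789×0.89604 = 0.541304 + 0.537940 = 1.079244.
Q̄ = (S_0/π) × [bracket] = (589/π) × 1.079244 = 202.34 W/m².
Ratio Q̄_A / Q̄_B = 222.64 / 202.34 = 1.100.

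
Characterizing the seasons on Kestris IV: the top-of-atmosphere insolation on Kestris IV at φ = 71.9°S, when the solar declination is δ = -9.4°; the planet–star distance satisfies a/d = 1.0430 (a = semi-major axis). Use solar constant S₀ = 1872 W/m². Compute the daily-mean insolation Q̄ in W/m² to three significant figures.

cos H₀ = −tan(-71.9°) tan(-9.400°) = -0.5065, H₀ = 2.1019 rad.
Bracket: H₀ sin φ sin δ + cos φ cos δ sin H₀ = 2.1019×-0.95052×-0.16333 + 0.31068×0.98657×0.86224 = 0.326317 + 0.264283 = 0.590600.
Inverse-square distance factor (a/d)² = 1.0430² = 1.087849.
Q̄ = (S₀/π) × 1.087849 × [bracket] = (1872/π) × 1.087849 × 0.590600 = 382.8 W/m².

Q̄ ≈ 383 W/m²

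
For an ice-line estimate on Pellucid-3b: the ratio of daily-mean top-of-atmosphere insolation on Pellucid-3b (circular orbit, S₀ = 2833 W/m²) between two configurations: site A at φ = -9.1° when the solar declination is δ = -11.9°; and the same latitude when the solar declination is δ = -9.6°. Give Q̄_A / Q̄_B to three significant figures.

— Configuration A (φ=-9.1°):
cos H₀ = −tan(-9.1°) tan(-11.900°) = -0.0338, H₀ = 1.6046 rad.
Bracket: H₀ sin φ sin δ + cos φ cos δ sin H₀ = 1.6046×-0.15816×-0.20620 + 0.98741×0.97851×0.99943 = 0.052330 + 0.965640 = 1.017970.
Q̄ = (S₀/π) × [bracket] = (2833/π) × 1.017970 = 917.98 W/m².
— Configuration B (φ=-9.1°):
cos H₀ = −tan(-9.1°) tan(-9.600°) = -0.0271, H₀ = 1.5979 rad.
Bracket: H₀ sin φ sin δ + cos φ cos δ sin H₀ = 1.5979×-0.15816×-0.16677 + 0.98741×0.98600×0.99963 = 0.042147 + 0.973226 = 1.015373.
Q̄ = (S₀/π) × [bracket] = (2833/π) × 1.015373 = 915.63 W/m².
Ratio Q̄_A / Q̄_B = 917.98 / 915.63 = 1.003.

Q̄_A / Q̄_B ≈ 1.00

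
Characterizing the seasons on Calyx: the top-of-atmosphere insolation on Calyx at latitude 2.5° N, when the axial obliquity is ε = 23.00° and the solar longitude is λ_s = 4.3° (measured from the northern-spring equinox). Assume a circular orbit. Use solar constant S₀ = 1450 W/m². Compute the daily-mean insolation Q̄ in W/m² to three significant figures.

Q̄ ≈ 462 W/m²

Solar declination: sin δ = sin ε · sin λ_s = sin 23.00° × sin 4.3° = 0.02930, so δ = +1.679°.
cos H₀ = −tan(+2.5°) tan(+1.679°) = -0.0013, H₀ = 1.5721 rad.
Bracket: H₀ sin φ sin δ + cos φ cos δ sin H₀ = 1.5721×0.04362×0.02930 + 0.99905×0.99957×1.00000 = 0.002009 + 0.998620 = 1.000629.
Q̄ = (S₀/π) × [bracket] = (1450/π) × 1.000629 = 461.8 W/m².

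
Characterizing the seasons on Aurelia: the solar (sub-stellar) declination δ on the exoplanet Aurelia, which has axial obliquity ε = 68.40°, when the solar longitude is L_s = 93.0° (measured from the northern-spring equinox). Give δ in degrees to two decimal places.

sin δ = sin ε · sin L_s = sin 68.40° × sin 93.0° = 0.928502.
δ = arcsin(0.928502) = +68.20°.

δ = +68.20°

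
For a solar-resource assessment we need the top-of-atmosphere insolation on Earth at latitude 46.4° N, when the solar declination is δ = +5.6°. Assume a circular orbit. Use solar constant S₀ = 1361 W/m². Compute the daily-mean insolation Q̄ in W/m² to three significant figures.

Q̄ ≈ 347 W/m²

cos H₀ = −tan(+46.4°) tan(+5.600°) = -0.1030, H₀ = 1.6739 rad.
Bracket: H₀ sin φ sin δ + cos φ cos δ sin H₀ = 1.6739×0.72417×0.09758 + 0.68962×0.99523×0.99469 = 0.118285 + 0.682686 = 0.800971.
Q̄ = (S₀/π) × [bracket] = (1361/π) × 0.800971 = 347.0 W/m².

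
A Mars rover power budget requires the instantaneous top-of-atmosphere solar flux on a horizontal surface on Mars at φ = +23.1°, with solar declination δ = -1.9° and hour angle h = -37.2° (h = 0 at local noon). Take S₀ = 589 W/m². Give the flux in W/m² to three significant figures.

cos θ_z = sin φ sin δ + cos φ cos δ cos h = -0.013008 + 0.732263 = 0.719255.
Flux = S₀ · cos θ_z = 589 × 0.719255 = 423.6 W/m².

424 W/m²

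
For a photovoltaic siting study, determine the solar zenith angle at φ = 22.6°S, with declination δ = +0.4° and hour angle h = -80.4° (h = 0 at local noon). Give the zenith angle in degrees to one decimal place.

θ_z = 81.3°

cos θ_z = sin φ sin δ + cos φ cos δ cos h = -0.002683 + 0.153959 = 0.151276.
θ_z = arccos(0.151276) = 81.3°.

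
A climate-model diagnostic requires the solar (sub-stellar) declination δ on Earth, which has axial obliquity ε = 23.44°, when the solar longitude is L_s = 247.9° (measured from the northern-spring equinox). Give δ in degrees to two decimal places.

sin δ = sin ε · sin L_s = sin 23.44° × sin 247.9° = -0.368562.
δ = arcsin(-0.368562) = -21.63°.

δ = -21.63°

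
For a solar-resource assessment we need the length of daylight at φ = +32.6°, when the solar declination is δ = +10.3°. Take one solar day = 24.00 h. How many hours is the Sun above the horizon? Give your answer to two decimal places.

12.89 h

cos H₀ = −tan φ · tan δ = −tan(+32.6°) × tan(+10.300°) = -0.1162, so H₀ = 1.6873 rad = 96.67°.
Daylight = 2H₀/(2π) × 24.00 h = (1.6873/π) × 24.00 = 12.89 h.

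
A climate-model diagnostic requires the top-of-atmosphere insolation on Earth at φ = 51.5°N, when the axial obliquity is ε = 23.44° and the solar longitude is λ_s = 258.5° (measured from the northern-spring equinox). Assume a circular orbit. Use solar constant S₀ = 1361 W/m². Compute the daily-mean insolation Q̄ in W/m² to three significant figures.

Q̄ ≈ 76.8 W/m²

Solar declination: sin δ = sin ε · sin λ_s = sin 23.44° × sin 258.5° = -0.38980, so δ = -22.942°.
cos H₀ = −tan(+51.5°) tan(-22.942°) = 0.5321, H₀ = 1.0097 rad.
Bracket: H₀ sin φ sin δ + cos φ cos δ sin H₀ = 1.0097×0.78261×-0.38980 + 0.62251×0.92090×0.84665 = -0.308020 + 0.485359 = 0.177339.
Q̄ = (S₀/π) × [bracket] = (1361/π) × 0.177339 = 76.83 W/m².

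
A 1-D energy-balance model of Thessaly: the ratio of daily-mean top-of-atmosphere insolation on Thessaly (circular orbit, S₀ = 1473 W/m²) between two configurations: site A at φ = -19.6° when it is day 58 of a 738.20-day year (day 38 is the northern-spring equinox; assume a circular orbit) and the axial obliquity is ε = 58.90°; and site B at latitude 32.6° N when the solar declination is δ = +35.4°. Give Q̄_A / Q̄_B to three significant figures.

Q̄_A / Q̄_B ≈ 0.686

— Configuration A (φ=-19.6°):
Solar longitude: λ_s = 360° × (58 − 38)/738.20 = 9.753°.
sin δ = sin 58.90° × sin 9.753° = 0.14506, so δ = +8.341°.
cos H₀ = −tan(-19.6°) tan(+8.341°) = 0.0522, H₀ = 1.5186 rad.
Bracket: H₀ sin φ sin δ + cos φ cos δ sin H₀ = 1.5186×-0.33545×0.14506 + 0.94206×0.98942×0.99864 = -0.073896 + 0.930825 = 0.856929.
Q̄ = (S₀/π) × [bracket] = (1473/π) × 0.856929 = 401.79 W/m².
— Configuration B (φ=+32.6°):
cos H₀ = −tan(+32.6°) tan(+35.400°) = -0.4545, H₀ = 2.0426 rad.
Bracket: H₀ sin φ sin δ + cos φ cos δ sin H₀ = 2.0426×0.53877×0.57928 + 0.84245×0.81513×0.89075 = 0.637493 + 0.611684 = 1.249177.
Q̄ = (S₀/π) × [bracket] = (1473/π) × 1.249177 = 585.70 W/m².
Ratio Q̄_A / Q̄_B = 401.79 / 585.70 = 0.6860.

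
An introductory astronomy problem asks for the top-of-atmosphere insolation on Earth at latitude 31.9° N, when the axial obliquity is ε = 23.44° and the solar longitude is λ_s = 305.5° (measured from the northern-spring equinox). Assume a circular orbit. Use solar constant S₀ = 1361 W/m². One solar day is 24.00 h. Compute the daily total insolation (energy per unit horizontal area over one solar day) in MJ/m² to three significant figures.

Solar declination: sin δ = sin ε · sin λ_s = sin 23.44° × sin 305.5° = -0.32385, so δ = -18.896°.
cos H₀ = −tan(+31.9°) tan(-18.896°) = 0.2131, H₀ = 1.3561 rad.
Bracket: H₀ sin φ sin δ + cos φ cos δ sin H₀ = 1.3561×0.52844×-0.32385 + 0.84897×0.94611×0.97704 = -0.232077 + 0.784777 = 0.552700.
Q̄ = (S₀/π) × [bracket] = (1361/π) × 0.552700 = 239.44 W/m².
Daily total = Q̄ × 24.00 h × 3600 s/h = 239.44 × 24.00 × 3600 / 10⁶ = 20.69 MJ/m².

20.7 MJ/m²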